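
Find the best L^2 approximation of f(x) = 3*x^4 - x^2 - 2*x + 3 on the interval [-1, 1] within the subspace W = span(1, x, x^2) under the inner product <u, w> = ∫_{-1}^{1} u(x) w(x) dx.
g(x) = 11*x^2/7 - 2*x + 96/35

The best approximation g ∈ W is the orthogonal projection of f onto W. Writing g = a_0 + a_1 x + a_2 x^2, the coefficients solve the normal equations G · a = b where
  G_{ij} = <φ_i, φ_j> and b_i = <f, φ_i>, with φ_0 = 1, φ_1 = x, φ_2 = x^2.
G =
  [2, 0, 2/3]
  [0, 2/3, 0]
  [2/3, 0, 2/5],
b = (98/15, -4/3, 86/35).
Solving gives a_0 = 96/35, a_1 = -2, a_2 = 11/7, so
  g(x) = 11*x^2/7 - 2*x + 96/35.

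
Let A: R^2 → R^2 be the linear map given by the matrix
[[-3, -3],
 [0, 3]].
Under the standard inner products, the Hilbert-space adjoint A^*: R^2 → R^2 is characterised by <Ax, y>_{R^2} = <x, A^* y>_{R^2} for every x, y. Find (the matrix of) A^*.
A^* = A^T =
[[-3, 0],
 [-3, 3]]

For real matrices with standard dot products, the defining identity <Ax, y> = <x, A^* y> gives (Ax)^T y = x^T (A^*) y, i.e. x^T A^T y = x^T (A^*) y. Since this holds for all x, y, we must have A^* = A^T. Therefore
A^* =
[[-3, 0],
 [-3, 3]].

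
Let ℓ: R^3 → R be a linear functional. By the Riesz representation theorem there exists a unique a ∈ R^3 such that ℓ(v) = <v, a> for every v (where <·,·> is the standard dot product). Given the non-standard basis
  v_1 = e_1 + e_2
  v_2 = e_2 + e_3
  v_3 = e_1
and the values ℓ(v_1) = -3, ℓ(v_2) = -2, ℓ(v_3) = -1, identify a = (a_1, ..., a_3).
a = (-1, -2, 0)

Write a = (a_1, ..., a_3) in the standard basis. For each basis vector v_i, ℓ(v_i) = <v_i, a> is a linear equation in the a_j's. Collect the n equations into a matrix system V a = ℓ, where row i of V is v_i (expressed in the standard basis). Since V is invertible (lower-triangular with 1s on the diagonal, up to permutation), solve by back-substitution:
  V =
[[1, 1, 0],
 [0, 1, 1],
 [1, 0, 0]]
  V a = (-3, -2, -1)
Solving gives a = (-1, -2, 0).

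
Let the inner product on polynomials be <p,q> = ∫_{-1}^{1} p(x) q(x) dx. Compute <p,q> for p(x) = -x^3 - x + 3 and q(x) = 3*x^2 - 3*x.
<p,q> = 46/5

Expand the product: p(x)·q(x) = -3*x^5 + 3*x^4 - 3*x^3 + 12*x^2 - 9*x.
∫_{-1}^{1} of each monomial x^k gives [2/(k+1) if k even, 0 if k odd]. Integrating term-by-term (or equivalently evaluating the antiderivative F(x) = -x^6/2 + 3*x^5/5 - 3*x^4/4 + 4*x^3 - 9*x^2/2 at the endpoints):
  F(1) − F(−1) = -23/20 − (-207/20) = 46/5.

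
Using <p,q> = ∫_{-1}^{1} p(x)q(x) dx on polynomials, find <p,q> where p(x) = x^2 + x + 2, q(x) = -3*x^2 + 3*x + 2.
<p,q> = 92/15

Expand the product: p(x)·q(x) = -3*x^4 - x^2 + 8*x + 4.
∫_{-1}^{1} of each monomial x^k gives [2/(k+1) if k even, 0 if k odd]. Integrating term-by-term (or equivalently evaluating the antiderivative F(x) = -3*x^5/5 - x^3/3 + 4*x^2 + 4*x at the endpoints):
  F(1) − F(−1) = 106/15 − (14/15) = 92/15.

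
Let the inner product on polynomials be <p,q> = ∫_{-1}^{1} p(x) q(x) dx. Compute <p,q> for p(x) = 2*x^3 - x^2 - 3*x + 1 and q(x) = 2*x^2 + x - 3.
<p,q> = -14/3

Expand the product: p(x)·q(x) = 4*x^5 - 13*x^3 + 2*x^2 + 10*x - 3.
∫_{-1}^{1} of each monomial x^k gives [2/(k+1) if k even, 0 if k odd]. Integrating term-by-term (or equivalently evaluating the antiderivative F(x) = 2*x^6/3 - 13*x^4/4 + 2*x^3/3 + 5*x^2 - 3*x at the endpoints):
  F(1) − F(−1) = 1/12 − (19/4) = -14/3.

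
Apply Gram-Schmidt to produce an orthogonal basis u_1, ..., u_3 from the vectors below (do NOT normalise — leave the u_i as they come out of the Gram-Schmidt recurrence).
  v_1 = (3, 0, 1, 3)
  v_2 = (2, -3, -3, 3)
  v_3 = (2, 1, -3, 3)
Orthogonal basis:
  u_1 = (3, 0, 1, 3)
  u_2 = (2/19, -3, -69/19, 21/19)
  u_3 = (24/445, 1096/445, -828/445, 252/445)

Apply the Gram-Schmidt recurrence
  u_1 = v_1
  u_i = v_i − Σ_{j<i} ((v_i · u_j) / (u_j · u_j)) · u_j.

Step by step this gives:
  u_1 = (3, 0, 1, 3)
  u_2 = (2/19, -3, -69/19, 21/19)
  u_3 = (24/445, 1096/445, -828/445, 252/445)

Orthogonality check:
  u_2 · u_1 = 0 (should be 0)
  u_3 · u_1 = 0 (should be 0)
  u_3 · u_2 = 0 (should be 0)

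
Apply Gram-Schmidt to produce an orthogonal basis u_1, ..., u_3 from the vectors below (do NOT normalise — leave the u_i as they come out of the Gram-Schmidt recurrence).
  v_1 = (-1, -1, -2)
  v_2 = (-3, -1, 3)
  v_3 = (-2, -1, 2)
Orthogonal basis:
  u_1 = (-1, -1, -2)
  u_2 = (-10/3, -4/3, 7/3)
  u_3 = (3/22, -27/110, 3/55)

Apply the Gram-Schmidt recurrence
  u_1 = v_1
  u_i = v_i − Σ_{j<i} ((v_i · u_j) / (u_j · u_j)) · u_j.

Step by step this gives:
  u_1 = (-1, -1, -2)
  u_2 = (-10/3, -4/3, 7/3)
  u_3 = (3/22, -27/110, 3/55)

Orthogonality check:
  u_2 · u_1 = 0 (should be 0)
  u_3 · u_1 = 0 (should be 0)
  u_3 · u_2 = 0 (should be 0)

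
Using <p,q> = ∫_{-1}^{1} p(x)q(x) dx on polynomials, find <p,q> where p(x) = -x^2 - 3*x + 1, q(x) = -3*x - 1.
<p,q> = 14/3

Expand the product: p(x)·q(x) = 3*x^3 + 10*x^2 - 1.
∫_{-1}^{1} of each monomial x^k gives [2/(k+1) if k even, 0 if k odd]. Integrating term-by-term (or equivalently evaluating the antiderivative F(x) = 3*x^4/4 + 10*x^3/3 - x at the endpoints):
  F(1) − F(−1) = 37/12 − (-19/12) = 14/3.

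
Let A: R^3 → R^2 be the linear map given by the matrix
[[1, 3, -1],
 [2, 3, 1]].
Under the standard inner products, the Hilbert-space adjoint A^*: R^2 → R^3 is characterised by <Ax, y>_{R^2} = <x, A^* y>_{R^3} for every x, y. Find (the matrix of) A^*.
A^* = A^T =
[[1, 2],
 [3, 3],
 [-1, 1]]

For real matrices with standard dot products, the defining identity <Ax, y> = <x, A^* y> gives (Ax)^T y = x^T (A^*) y, i.e. x^T A^T y = x^T (A^*) y. Since this holds for all x, y, we must have A^* = A^T. Therefore
A^* =
[[1, 2],
 [3, 3],
 [-1, 1]].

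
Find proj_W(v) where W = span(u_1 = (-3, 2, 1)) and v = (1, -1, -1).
proj_W(v) = (9/7, -6/7, -3/7)

Set up U = [u_1 | ... | u_1] ∈ R^(3×1). The projector onto W = col(U) is P = U (U^T U)^(-1) U^T.
Compute U^T U =
  [14],
and U^T v = (-6).
Solve U^T U · c = U^T v for the coefficients: c = (-3/7). The projection is proj_W(v) = U c.
Check: (v - proj_W(v)) · u_1 = 0  (should be 0).
Result: proj_W(v) = (9/7, -6/7, -3/7).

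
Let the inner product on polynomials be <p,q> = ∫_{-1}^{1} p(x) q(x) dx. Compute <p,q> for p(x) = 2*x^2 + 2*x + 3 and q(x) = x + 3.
<p,q> = 70/3

Expand the product: p(x)·q(x) = 2*x^3 + 8*x^2 + 9*x + 9.
∫_{-1}^{1} of each monomial x^k gives [2/(k+1) if k even, 0 if k odd]. Integrating term-by-term (or equivalently evaluating the antiderivative F(x) = x^4/2 + 8*x^3/3 + 9*x^2/2 + 9*x at the endpoints):
  F(1) − F(−1) = 50/3 − (-20/3) = 70/3.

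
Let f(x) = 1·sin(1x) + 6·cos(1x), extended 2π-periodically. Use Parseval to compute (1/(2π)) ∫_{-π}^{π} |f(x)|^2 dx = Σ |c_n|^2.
Σ |c_n|^2 = 37/2

Expand |f|^2 and use orthogonality of {sin(nx), cos(mx)} on [-π, π]:
  ∫_{-π}^{π} sin(nx)^2 dx = π, ∫ cos(mx)^2 dx = π, and cross terms integrate to 0.
So ∫_{-π}^{π} f(x)^2 dx = 1^2 · π + 6^2 · π = (1 + 36)π.
Divide by 2π: (1 + 36)/2 = 37/2.
By Parseval, this equals Σ |c_n|^2.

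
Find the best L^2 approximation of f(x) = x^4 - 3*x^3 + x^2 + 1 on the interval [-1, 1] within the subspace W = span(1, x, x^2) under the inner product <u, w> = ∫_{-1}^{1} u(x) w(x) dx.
g(x) = 13*x^2/7 - 9*x/5 + 32/35

The best approximation g ∈ W is the orthogonal projection of f onto W. Writing g = a_0 + a_1 x + a_2 x^2, the coefficients solve the normal equations G · a = b where
  G_{ij} = <φ_i, φ_j> and b_i = <f, φ_i>, with φ_0 = 1, φ_1 = x, φ_2 = x^2.
G =
  [2, 0, 2/3]
  [0, 2/3, 0]
  [2/3, 0, 2/5],
b = (46/15, -6/5, 142/105).
Solving gives a_0 = 32/35, a_1 = -9/5, a_2 = 13/7, so
  g(x) = 13*x^2/7 - 9*x/5 + 32/35.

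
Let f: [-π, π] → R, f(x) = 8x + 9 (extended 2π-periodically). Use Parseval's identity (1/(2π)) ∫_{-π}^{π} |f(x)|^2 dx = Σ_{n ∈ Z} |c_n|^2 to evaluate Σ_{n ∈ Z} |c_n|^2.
Σ |c_n|^2 = 64π^2/3 + 81

Expand and integrate term by term over [-π, π]:
  ∫ (8x)^2 dx = 64·(2π^3/3); ∫ 2·8·(9)·x dx = 0 (odd integrand); ∫ 9^2 dx = 81·2π.
So (1/(2π)) ∫_{-π}^{π} (8x + 9)^2 dx = 64π^2/3 + 81 = 64π^2/3 + 81.
Parseval ⇒ Σ |c_n|^2 = 64π^2/3 + 81.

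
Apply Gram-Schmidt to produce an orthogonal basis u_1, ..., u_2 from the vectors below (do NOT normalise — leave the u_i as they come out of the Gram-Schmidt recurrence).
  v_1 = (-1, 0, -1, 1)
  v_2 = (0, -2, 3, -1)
Orthogonal basis:
  u_1 = (-1, 0, -1, 1)
  u_2 = (-4/3, -2, 5/3, 1/3)

Apply the Gram-Schmidt recurrence
  u_1 = v_1
  u_i = v_i − Σ_{j<i} ((v_i · u_j) / (u_j · u_j)) · u_j.

Step by step this gives:
  u_1 = (-1, 0, -1, 1)
  u_2 = (-4/3, -2, 5/3, 1/3)

Orthogonality check:
  u_2 · u_1 = 0 (should be 0)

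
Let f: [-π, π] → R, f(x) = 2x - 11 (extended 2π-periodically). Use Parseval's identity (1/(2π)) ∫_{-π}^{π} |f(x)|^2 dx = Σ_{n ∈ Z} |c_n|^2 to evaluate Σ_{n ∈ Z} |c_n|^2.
Σ |c_n|^2 = 4π^2/3 + 121

Expand and integrate term by term over [-π, π]:
  ∫ (2x)^2 dx = 4·(2π^3/3); ∫ 2·2·(-11)·x dx = 0 (odd integrand); ∫ (-11)^2 dx = 121·2π.
So (1/(2π)) ∫_{-π}^{π} (2x - 11)^2 dx = 4π^2/3 + 121 = 4π^2/3 + 121.
Parseval ⇒ Σ |c_n|^2 = 4π^2/3 + 121.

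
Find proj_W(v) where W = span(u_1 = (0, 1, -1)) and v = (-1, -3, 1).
proj_W(v) = (0, -2, 2)

Set up U = [u_1 | ... | u_1] ∈ R^(3×1). The projector onto W = col(U) is P = U (U^T U)^(-1) U^T.
Compute U^T U =
  [2],
and U^T v = (-4).
Solve U^T U · c = U^T v for the coefficients: c = (-2). The projection is proj_W(v) = U c.
Check: (v - proj_W(v)) · u_1 = 0  (should be 0).
Result: proj_W(v) = (0, -2, 2).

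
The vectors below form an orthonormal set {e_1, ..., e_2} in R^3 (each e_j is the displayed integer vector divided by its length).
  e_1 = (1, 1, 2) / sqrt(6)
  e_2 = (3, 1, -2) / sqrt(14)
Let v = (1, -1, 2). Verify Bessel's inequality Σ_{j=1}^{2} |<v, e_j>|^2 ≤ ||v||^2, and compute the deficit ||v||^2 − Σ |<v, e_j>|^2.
Σ |<v, e_j>|^2 = 62/21; ||v||^2 = 6; deficit = 64/21

Write each e_j = u_j / sqrt(<u_j, u_j>) where u_j is the displayed integer vector. Then <v, e_j> = <v, u_j> / sqrt(<u_j, u_j>), so |<v, e_j>|^2 = <v, u_j>^2 / <u_j, u_j>.
Coefficients: <v, e_1> = 4/sqrt(6), <v, e_2> = -2/sqrt(14).
Square and sum: Σ |<v, e_j>|^2 = 62/21.
Compute ||v||^2 = v·v = 6.
Deficit = 6 − 62/21 = 64/21 ≥ 0, confirming Bessel's inequality. (The deficit equals ||v − Σ <v,e_j> e_j||^2, the squared distance from v to span{e_j}.)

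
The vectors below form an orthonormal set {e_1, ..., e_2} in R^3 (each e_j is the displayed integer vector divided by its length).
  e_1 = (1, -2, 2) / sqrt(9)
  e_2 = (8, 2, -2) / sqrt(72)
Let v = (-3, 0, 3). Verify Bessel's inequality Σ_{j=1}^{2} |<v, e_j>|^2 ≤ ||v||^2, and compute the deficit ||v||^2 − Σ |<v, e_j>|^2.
Σ |<v, e_j>|^2 = 27/2; ||v||^2 = 18; deficit = 9/2

Write each e_j = u_j / sqrt(<u_j, u_j>) where u_j is the displayed integer vector. Then <v, e_j> = <v, u_j> / sqrt(<u_j, u_j>), so |<v, e_j>|^2 = <v, u_j>^2 / <u_j, u_j>.
Coefficients: <v, e_1> = 3/sqrt(9), <v, e_2> = -30/sqrt(72).
Square and sum: Σ |<v, e_j>|^2 = 27/2.
Compute ||v||^2 = v·v = 18.
Deficit = 18 − 27/2 = 9/2 ≥ 0, confirming Bessel's inequality. (The deficit equals ||v − Σ <v,e_j> e_j||^2, the squared distance from v to span{e_j}.)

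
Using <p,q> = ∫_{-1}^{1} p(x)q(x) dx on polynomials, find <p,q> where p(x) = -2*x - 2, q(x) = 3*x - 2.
<p,q> = 4

Expand the product: p(x)·q(x) = -6*x^2 - 2*x + 4.
∫_{-1}^{1} of each monomial x^k gives [2/(k+1) if k even, 0 if k odd]. Integrating term-by-term (or equivalently evaluating the antiderivative F(x) = -2*x^3 - x^2 + 4*x at the endpoints):
  F(1) − F(−1) = 1 − (-3) = 4.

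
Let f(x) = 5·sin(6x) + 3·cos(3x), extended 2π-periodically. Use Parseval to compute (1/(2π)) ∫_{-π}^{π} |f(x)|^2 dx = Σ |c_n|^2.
Σ |c_n|^2 = 17

Expand |f|^2 and use orthogonality of {sin(nx), cos(mx)} on [-π, π]:
  ∫_{-π}^{π} sin(nx)^2 dx = π, ∫ cos(mx)^2 dx = π, and cross terms integrate to 0.
So ∫_{-π}^{π} f(x)^2 dx = 5^2 · π + 3^2 · π = (25 + 9)π.
Divide by 2π: (25 + 9)/2 = 17.
By Parseval, this equals Σ |c_n|^2.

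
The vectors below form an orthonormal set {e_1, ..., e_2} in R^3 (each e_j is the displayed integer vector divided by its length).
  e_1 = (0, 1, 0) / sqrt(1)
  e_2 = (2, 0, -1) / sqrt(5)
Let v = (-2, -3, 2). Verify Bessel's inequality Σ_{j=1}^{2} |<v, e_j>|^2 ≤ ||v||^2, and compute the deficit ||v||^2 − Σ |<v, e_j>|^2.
Σ |<v, e_j>|^2 = 81/5; ||v||^2 = 17; deficit = 4/5

Write each e_j = u_j / sqrt(<u_j, u_j>) where u_j is the displayed integer vector. Then <v, e_j> = <v, u_j> / sqrt(<u_j, u_j>), so |<v, e_j>|^2 = <v, u_j>^2 / <u_j, u_j>.
Coefficients: <v, e_1> = -3/sqrt(1), <v, e_2> = -6/sqrt(5).
Square and sum: Σ |<v, e_j>|^2 = 81/5.
Compute ||v||^2 = v·v = 17.
Deficit = 17 − 81/5 = 4/5 ≥ 0, confirming Bessel's inequality. (The deficit equals ||v − Σ <v,e_j> e_j||^2, the squared distance from v to span{e_j}.)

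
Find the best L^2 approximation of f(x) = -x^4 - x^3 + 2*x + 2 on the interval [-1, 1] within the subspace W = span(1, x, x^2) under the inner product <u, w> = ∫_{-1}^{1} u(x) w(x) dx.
g(x) = -6*x^2/7 + 7*x/5 + 73/35

The best approximation g ∈ W is the orthogonal projection of f onto W. Writing g = a_0 + a_1 x + a_2 x^2, the coefficients solve the normal equations G · a = b where
  G_{ij} = <φ_i, φ_j> and b_i = <f, φ_i>, with φ_0 = 1, φ_1 = x, φ_2 = x^2.
G =
  [2, 0, 2/3]
  [0, 2/3, 0]
  [2/3, 0, 2/5],
b = (18/5, 14/15, 22/21).
Solving gives a_0 = 73/35, a_1 = 7/5, a_2 = -6/7, so
  g(x) = -6*x^2/7 + 7*x/5 + 73/35.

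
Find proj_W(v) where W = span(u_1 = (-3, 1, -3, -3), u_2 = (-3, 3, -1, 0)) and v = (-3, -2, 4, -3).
proj_W(v) = (-9/307, -173/307, -185/307, -273/307)

Set up U = [u_1 | ... | u_2] ∈ R^(4×2). The projector onto W = col(U) is P = U (U^T U)^(-1) U^T.
Compute U^T U =
  [28, 15]
  [15, 19],
and U^T v = (4, -1).
Solve U^T U · c = U^T v for the coefficients: c = (91/307, -88/307). The projection is proj_W(v) = U c.
Check: (v - proj_W(v)) · u_1 = 0  (should be 0).
Check: (v - proj_W(v)) · u_2 = 0  (should be 0).
Result: proj_W(v) = (-9/307, -173/307, -185/307, -273/307).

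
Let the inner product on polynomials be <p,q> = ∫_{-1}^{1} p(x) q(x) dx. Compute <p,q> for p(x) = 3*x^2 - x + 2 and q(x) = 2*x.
<p,q> = -4/3

Expand the product: p(x)·q(x) = 6*x^3 - 2*x^2 + 4*x.
∫_{-1}^{1} of each monomial x^k gives [2/(k+1) if k even, 0 if k odd]. Integrating term-by-term (or equivalently evaluating the antiderivative F(x) = 3*x^4/2 - 2*x^3/3 + 2*x^2 at the endpoints):
  F(1) − F(−1) = 17/6 − (25/6) = -4/3.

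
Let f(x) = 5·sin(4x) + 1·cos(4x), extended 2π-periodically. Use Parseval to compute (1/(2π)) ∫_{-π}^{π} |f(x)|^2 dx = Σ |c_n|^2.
Σ |c_n|^2 = 13

Expand |f|^2 and use orthogonality of {sin(nx), cos(mx)} on [-π, π]:
  ∫_{-π}^{π} sin(nx)^2 dx = π, ∫ cos(mx)^2 dx = π, and cross terms integrate to 0.
So ∫_{-π}^{π} f(x)^2 dx = 5^2 · π + 1^2 · π = (25 + 1)π.
Divide by 2π: (25 + 1)/2 = 13.
By Parseval, this equals Σ |c_n|^2.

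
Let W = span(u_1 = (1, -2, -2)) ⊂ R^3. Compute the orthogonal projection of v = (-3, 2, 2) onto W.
proj_W(v) = (-11/9, 22/9, 22/9)

Set up U = [u_1 | ... | u_1] ∈ R^(3×1). The projector onto W = col(U) is P = U (U^T U)^(-1) U^T.
Compute U^T U =
  [9],
and U^T v = (-11).
Solve U^T U · c = U^T v for the coefficients: c = (-11/9). The projection is proj_W(v) = U c.
Check: (v - proj_W(v)) · u_1 = 0  (should be 0).
Result: proj_W(v) = (-11/9, 22/9, 22/9).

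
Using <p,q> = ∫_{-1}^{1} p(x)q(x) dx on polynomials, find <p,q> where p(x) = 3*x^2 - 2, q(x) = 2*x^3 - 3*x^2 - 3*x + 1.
<p,q> = -8/5

Expand the product: p(x)·q(x) = 6*x^5 - 9*x^4 - 13*x^3 + 9*x^2 + 6*x - 2.
∫_{-1}^{1} of each monomial x^k gives [2/(k+1) if k even, 0 if k odd]. Integrating term-by-term (or equivalently evaluating the antiderivative F(x) = x^6 - 9*x^5/5 - 13*x^4/4 + 3*x^3 + 3*x^2 - 2*x at the endpoints):
  F(1) − F(−1) = -1/20 − (31/20) = -8/5.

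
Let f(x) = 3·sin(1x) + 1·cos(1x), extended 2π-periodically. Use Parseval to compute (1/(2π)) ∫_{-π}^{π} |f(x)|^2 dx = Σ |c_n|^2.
Σ |c_n|^2 = 5

Expand |f|^2 and use orthogonality of {sin(nx), cos(mx)} on [-π, π]:
  ∫_{-π}^{π} sin(nx)^2 dx = π, ∫ cos(mx)^2 dx = π, and cross terms integrate to 0.
So ∫_{-π}^{π} f(x)^2 dx = 3^2 · π + 1^2 · π = (9 + 1)π.
Divide by 2π: (9 + 1)/2 = 5.
By Parseval, this equals Σ |c_n|^2.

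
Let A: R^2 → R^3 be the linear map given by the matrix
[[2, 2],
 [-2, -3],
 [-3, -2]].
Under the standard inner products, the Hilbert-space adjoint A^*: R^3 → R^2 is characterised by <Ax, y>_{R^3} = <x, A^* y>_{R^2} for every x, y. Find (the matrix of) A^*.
A^* = A^T =
[[2, -2, -3],
 [2, -3, -2]]

For real matrices with standard dot products, the defining identity <Ax, y> = <x, A^* y> gives (Ax)^T y = x^T (A^*) y, i.e. x^T A^T y = x^T (A^*) y. Since this holds for all x, y, we must have A^* = A^T. Therefore
A^* =
[[2, -2, -3],
 [2, -3, -2]].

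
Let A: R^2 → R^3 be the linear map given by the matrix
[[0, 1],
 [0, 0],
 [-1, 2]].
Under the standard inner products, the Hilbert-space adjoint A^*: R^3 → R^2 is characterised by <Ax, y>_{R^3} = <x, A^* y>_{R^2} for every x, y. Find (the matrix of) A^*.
A^* = A^T =
[[0, 0, -1],
 [1, 0, 2]]

For real matrices with standard dot products, the defining identity <Ax, y> = <x, A^* y> gives (Ax)^T y = x^T (A^*) y, i.e. x^T A^T y = x^T (A^*) y. Since this holds for all x, y, we must have A^* = A^T. Therefore
A^* =
[[0, 0, -1],
 [1, 0, 2]].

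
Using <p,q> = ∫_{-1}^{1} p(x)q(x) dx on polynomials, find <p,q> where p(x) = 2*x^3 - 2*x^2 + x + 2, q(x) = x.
<p,q> = 22/15

Expand the product: p(x)·q(x) = 2*x^4 - 2*x^3 + x^2 + 2*x.
∫_{-1}^{1} of each monomial x^k gives [2/(k+1) if k even, 0 if k odd]. Integrating term-by-term (or equivalently evaluating the antiderivative F(x) = 2*x^5/5 - x^4/2 + x^3/3 + x^2 at the endpoints):
  F(1) − F(−1) = 37/30 − (-7/30) = 22/15.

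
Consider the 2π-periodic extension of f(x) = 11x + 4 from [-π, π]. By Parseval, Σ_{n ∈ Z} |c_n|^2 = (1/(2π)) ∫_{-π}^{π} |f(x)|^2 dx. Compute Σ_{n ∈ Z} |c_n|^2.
Σ |c_n|^2 = 121π^2/3 + 16

Expand and integrate term by term over [-π, π]:
  ∫ (11x)^2 dx = 121·(2π^3/3); ∫ 2·11·(4)·x dx = 0 (odd integrand); ∫ 4^2 dx = 16·2π.
So (1/(2π)) ∫_{-π}^{π} (11x + 4)^2 dx = 121π^2/3 + 16 = 121π^2/3 + 16.
Parseval ⇒ Σ |c_n|^2 = 121π^2/3 + 16.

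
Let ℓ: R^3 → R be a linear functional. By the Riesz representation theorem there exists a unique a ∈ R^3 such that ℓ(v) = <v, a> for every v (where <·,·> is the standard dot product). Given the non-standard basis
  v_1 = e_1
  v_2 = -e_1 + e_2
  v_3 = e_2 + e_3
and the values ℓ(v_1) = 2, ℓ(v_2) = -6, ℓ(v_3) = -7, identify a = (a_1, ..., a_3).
a = (2, -4, -3)

Write a = (a_1, ..., a_3) in the standard basis. For each basis vector v_i, ℓ(v_i) = <v_i, a> is a linear equation in the a_j's. Collect the n equations into a matrix system V a = ℓ, where row i of V is v_i (expressed in the standard basis). Since V is invertible (lower-triangular with 1s on the diagonal, up to permutation), solve by back-substitution:
  V =
[[1, 0, 0],
 [-1, 1, 0],
 [0, 1, 1]]
  V a = (2, -6, -7)
Solving gives a = (2, -4, -3).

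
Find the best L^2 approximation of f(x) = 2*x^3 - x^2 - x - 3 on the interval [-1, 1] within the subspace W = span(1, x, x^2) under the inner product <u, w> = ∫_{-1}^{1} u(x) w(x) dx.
g(x) = -x^2 + x/5 - 3

The best approximation g ∈ W is the orthogonal projection of f onto W. Writing g = a_0 + a_1 x + a_2 x^2, the coefficients solve the normal equations G · a = b where
  G_{ij} = <φ_i, φ_j> and b_i = <f, φ_i>, with φ_0 = 1, φ_1 = x, φ_2 = x^2.
G =
  [2, 0, 2/3]
  [0, 2/3, 0]
  [2/3, 0, 2/5],
b = (-20/3, 2/15, -12/5).
Solving gives a_0 = -3, a_1 = 1/5, a_2 = -1, so
  g(x) = -x^2 + x/5 - 3.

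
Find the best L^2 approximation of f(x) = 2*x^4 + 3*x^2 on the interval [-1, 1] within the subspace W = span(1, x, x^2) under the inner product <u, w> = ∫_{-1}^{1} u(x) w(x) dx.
g(x) = 33*x^2/7 - 6/35

The best approximation g ∈ W is the orthogonal projection of f onto W. Writing g = a_0 + a_1 x + a_2 x^2, the coefficients solve the normal equations G · a = b where
  G_{ij} = <φ_i, φ_j> and b_i = <f, φ_i>, with φ_0 = 1, φ_1 = x, φ_2 = x^2.
G =
  [2, 0, 2/3]
  [0, 2/3, 0]
  [2/3, 0, 2/5],
b = (14/5, 0, 62/35).
Solving gives a_0 = -6/35, a_1 = 0, a_2 = 33/7, so
  g(x) = 33*x^2/7 - 6/35.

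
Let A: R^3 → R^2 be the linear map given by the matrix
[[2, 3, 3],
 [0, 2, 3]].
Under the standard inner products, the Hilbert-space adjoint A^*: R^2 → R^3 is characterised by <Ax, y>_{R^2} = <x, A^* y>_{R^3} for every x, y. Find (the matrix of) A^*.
A^* = A^T =
[[2, 0],
 [3, 2],
 [3, 3]]

For real matrices with standard dot products, the defining identity <Ax, y> = <x, A^* y> gives (Ax)^T y = x^T (A^*) y, i.e. x^T A^T y = x^T (A^*) y. Since this holds for all x, y, we must have A^* = A^T. Therefore
A^* =
[[2, 0],
 [3, 2],
 [3, 3]].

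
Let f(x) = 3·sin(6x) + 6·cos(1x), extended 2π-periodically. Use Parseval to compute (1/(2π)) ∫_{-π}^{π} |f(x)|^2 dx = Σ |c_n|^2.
Σ |c_n|^2 = 45/2

Expand |f|^2 and use orthogonality of {sin(nx), cos(mx)} on [-π, π]:
  ∫_{-π}^{π} sin(nx)^2 dx = π, ∫ cos(mx)^2 dx = π, and cross terms integrate to 0.
So ∫_{-π}^{π} f(x)^2 dx = 3^2 · π + 6^2 · π = (9 + 36)π.
Divide by 2π: (9 + 36)/2 = 45/2.
By Parseval, this equals Σ |c_n|^2.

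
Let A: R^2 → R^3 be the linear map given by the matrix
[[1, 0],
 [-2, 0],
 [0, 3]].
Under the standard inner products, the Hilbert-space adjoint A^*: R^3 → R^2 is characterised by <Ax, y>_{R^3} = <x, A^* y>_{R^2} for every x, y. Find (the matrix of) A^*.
A^* = A^T =
[[1, -2, 0],
 [0, 0, 3]]

For real matrices with standard dot products, the defining identity <Ax, y> = <x, A^* y> gives (Ax)^T y = x^T (A^*) y, i.e. x^T A^T y = x^T (A^*) y. Since this holds for all x, y, we must have A^* = A^T. Therefore
A^* =
[[1, -2, 0],
 [0, 0, 3]].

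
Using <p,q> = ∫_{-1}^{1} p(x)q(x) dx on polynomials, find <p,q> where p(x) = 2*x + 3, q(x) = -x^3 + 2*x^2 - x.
<p,q> = 28/15

Expand the product: p(x)·q(x) = -2*x^4 + x^3 + 4*x^2 - 3*x.
∫_{-1}^{1} of each monomial x^k gives [2/(k+1) if k even, 0 if k odd]. Integrating term-by-term (or equivalently evaluating the antiderivative F(x) = -2*x^5/5 + x^4/4 + 4*x^3/3 - 3*x^2/2 at the endpoints):
  F(1) − F(−1) = -19/60 − (-131/60) = 28/15.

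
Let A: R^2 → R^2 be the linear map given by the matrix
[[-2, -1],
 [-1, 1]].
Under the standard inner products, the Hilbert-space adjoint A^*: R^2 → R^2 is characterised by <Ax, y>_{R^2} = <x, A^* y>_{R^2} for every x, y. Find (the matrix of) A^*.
A^* = A^T =
[[-2, -1],
 [-1, 1]]

For real matrices with standard dot products, the defining identity <Ax, y> = <x, A^* y> gives (Ax)^T y = x^T (A^*) y, i.e. x^T A^T y = x^T (A^*) y. Since this holds for all x, y, we must have A^* = A^T. Therefore
A^* =
[[-2, -1],
 [-1, 1]].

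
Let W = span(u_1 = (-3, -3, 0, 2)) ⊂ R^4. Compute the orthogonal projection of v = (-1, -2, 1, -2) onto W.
proj_W(v) = (-15/22, -15/22, 0, 5/11)

Set up U = [u_1 | ... | u_1] ∈ R^(4×1). The projector onto W = col(U) is P = U (U^T U)^(-1) U^T.
Compute U^T U =
  [22],
and U^T v = (5).
Solve U^T U · c = U^T v for the coefficients: c = (5/22). The projection is proj_W(v) = U c.
Check: (v - proj_W(v)) · u_1 = 0  (should be 0).
Result: proj_W(v) = (-15/22, -15/22, 0, 5/11).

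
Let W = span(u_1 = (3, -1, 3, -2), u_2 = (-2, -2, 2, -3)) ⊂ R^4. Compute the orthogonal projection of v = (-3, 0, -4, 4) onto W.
proj_W(v) = (-1311/419, 677/419, -1671/419, 1264/419)

Set up U = [u_1 | ... | u_2] ∈ R^(4×2). The projector onto W = col(U) is P = U (U^T U)^(-1) U^T.
Compute U^T U =
  [23, 8]
  [8, 21],
and U^T v = (-29, -14).
Solve U^T U · c = U^T v for the coefficients: c = (-497/419, -90/419). The projection is proj_W(v) = U c.
Check: (v - proj_W(v)) · u_1 = 0  (should be 0).
Check: (v - proj_W(v)) · u_2 = 0  (should be 0).
Result: proj_W(v) = (-1311/419, 677/419, -1671/419, 1264/419).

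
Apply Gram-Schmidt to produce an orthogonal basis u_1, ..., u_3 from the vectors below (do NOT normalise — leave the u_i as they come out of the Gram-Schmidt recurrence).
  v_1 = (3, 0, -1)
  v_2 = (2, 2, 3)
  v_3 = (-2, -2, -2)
Orthogonal basis:
  u_1 = (3, 0, -1)
  u_2 = (11/10, 2, 33/10)
  u_3 = (12/161, -66/161, 36/161)

Apply the Gram-Schmidt recurrence
  u_1 = v_1
  u_i = v_i − Σ_{j<i} ((v_i · u_j) / (u_j · u_j)) · u_j.

Step by step this gives:
  u_1 = (3, 0, -1)
  u_2 = (11/10, 2, 33/10)
  u_3 = (12/161, -66/161, 36/161)

Orthogonality check:
  u_2 · u_1 = 0 (should be 0)
  u_3 · u_1 = 0 (should be 0)
  u_3 · u_2 = 0 (should be 0)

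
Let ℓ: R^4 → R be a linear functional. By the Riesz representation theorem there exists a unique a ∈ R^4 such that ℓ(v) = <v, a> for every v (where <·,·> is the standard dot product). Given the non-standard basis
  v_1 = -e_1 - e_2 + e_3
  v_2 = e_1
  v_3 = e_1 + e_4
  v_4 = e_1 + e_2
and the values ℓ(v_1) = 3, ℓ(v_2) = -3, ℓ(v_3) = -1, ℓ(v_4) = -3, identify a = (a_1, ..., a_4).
a = (-3, 0, 0, 2)

Write a = (a_1, ..., a_4) in the standard basis. For each basis vector v_i, ℓ(v_i) = <v_i, a> is a linear equation in the a_j's. Collect the n equations into a matrix system V a = ℓ, where row i of V is v_i (expressed in the standard basis). Since V is invertible (lower-triangular with 1s on the diagonal, up to permutation), solve by back-substitution:
  V =
[[-1, -1, 1, 0],
 [1, 0, 0, 0],
 [1, 0, 0, 1],
 [1, 1, 0, 0]]
  V a = (3, -3, -1, -3)
Solving gives a = (-3, 0, 0, 2).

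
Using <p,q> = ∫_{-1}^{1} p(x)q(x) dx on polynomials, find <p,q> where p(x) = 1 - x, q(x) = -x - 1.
<p,q> = -4/3

Expand the product: p(x)·q(x) = x^2 - 1.
∫_{-1}^{1} of each monomial x^k gives [2/(k+1) if k even, 0 if k odd]. Integrating term-by-term (or equivalently evaluating the antiderivative F(x) = x^3/3 - x at the endpoints):
  F(1) − F(−1) = -2/3 − (2/3) = -4/3.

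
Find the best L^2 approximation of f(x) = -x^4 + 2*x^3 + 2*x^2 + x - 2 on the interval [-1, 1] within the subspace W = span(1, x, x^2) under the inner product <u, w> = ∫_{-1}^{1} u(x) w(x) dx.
g(x) = 8*x^2/7 + 11*x/5 - 67/35

The best approximation g ∈ W is the orthogonal projection of f onto W. Writing g = a_0 + a_1 x + a_2 x^2, the coefficients solve the normal equations G · a = b where
  G_{ij} = <φ_i, φ_j> and b_i = <f, φ_i>, with φ_0 = 1, φ_1 = x, φ_2 = x^2.
G =
  [2, 0, 2/3]
  [0, 2/3, 0]
  [2/3, 0, 2/5],
b = (-46/15, 22/15, -86/105).
Solving gives a_0 = -67/35, a_1 = 11/5, a_2 = 8/7, so
  g(x) = 8*x^2/7 + 11*x/5 - 67/35.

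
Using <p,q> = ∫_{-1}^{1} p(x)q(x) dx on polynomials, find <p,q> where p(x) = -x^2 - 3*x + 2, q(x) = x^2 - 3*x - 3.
<p,q> = -46/15

Expand the product: p(x)·q(x) = -x^4 + 14*x^2 + 3*x - 6.
∫_{-1}^{1} of each monomial x^k gives [2/(k+1) if k even, 0 if k odd]. Integrating term-by-term (or equivalently evaluating the antiderivative F(x) = -x^5/5 + 14*x^3/3 + 3*x^2/2 - 6*x at the endpoints):
  F(1) − F(−1) = -1/30 − (91/30) = -46/15.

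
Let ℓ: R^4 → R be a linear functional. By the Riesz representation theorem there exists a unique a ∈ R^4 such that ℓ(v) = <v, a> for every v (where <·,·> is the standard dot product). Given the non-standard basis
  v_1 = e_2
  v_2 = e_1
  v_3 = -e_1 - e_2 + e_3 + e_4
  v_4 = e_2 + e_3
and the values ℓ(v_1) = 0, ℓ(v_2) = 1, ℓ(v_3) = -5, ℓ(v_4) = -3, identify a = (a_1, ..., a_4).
a = (1, 0, -3, -1)

Write a = (a_1, ..., a_4) in the standard basis. For each basis vector v_i, ℓ(v_i) = <v_i, a> is a linear equation in the a_j's. Collect the n equations into a matrix system V a = ℓ, where row i of V is v_i (expressed in the standard basis). Since V is invertible (lower-triangular with 1s on the diagonal, up to permutation), solve by back-substitution:
  V =
[[0, 1, 0, 0],
 [1, 0, 0, 0],
 [-1, -1, 1, 1],
 [0, 1, 1, 0]]
  V a = (0, 1, -5, -3)
Solving gives a = (1, 0, -3, -1).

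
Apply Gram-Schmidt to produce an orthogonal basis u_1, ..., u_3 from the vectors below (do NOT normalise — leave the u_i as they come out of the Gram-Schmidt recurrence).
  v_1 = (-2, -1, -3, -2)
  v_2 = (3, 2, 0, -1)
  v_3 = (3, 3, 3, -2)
Orthogonal basis:
  u_1 = (-2, -1, -3, -2)
  u_2 = (7/3, 5/3, -1, -5/3)
  u_3 = (-103/108, 55/108, 61/36, -199/108)

Apply the Gram-Schmidt recurrence
  u_1 = v_1
  u_i = v_i − Σ_{j<i} ((v_i · u_j) / (u_j · u_j)) · u_j.

Step by step this gives:
  u_1 = (-2, -1, -3, -2)
  u_2 = (7/3, 5/3, -1, -5/3)
  u_3 = (-103/108, 55/108, 61/36, -199/108)

Orthogonality check:
  u_2 · u_1 = 0 (should be 0)
  u_3 · u_1 = 0 (should be 0)
  u_3 · u_2 = 0 (should be 0)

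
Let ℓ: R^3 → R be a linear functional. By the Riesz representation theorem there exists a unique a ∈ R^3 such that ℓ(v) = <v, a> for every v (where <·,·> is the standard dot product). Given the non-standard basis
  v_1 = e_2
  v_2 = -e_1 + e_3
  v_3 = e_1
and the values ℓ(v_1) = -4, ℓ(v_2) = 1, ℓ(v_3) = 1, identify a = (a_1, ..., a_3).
a = (1, -4, 2)

Write a = (a_1, ..., a_3) in the standard basis. For each basis vector v_i, ℓ(v_i) = <v_i, a> is a linear equation in the a_j's. Collect the n equations into a matrix system V a = ℓ, where row i of V is v_i (expressed in the standard basis). Since V is invertible (lower-triangular with 1s on the diagonal, up to permutation), solve by back-substitution:
  V =
[[0, 1, 0],
 [-1, 0, 1],
 [1, 0, 0]]
  V a = (-4, 1, 1)
Solving gives a = (1, -4, 2).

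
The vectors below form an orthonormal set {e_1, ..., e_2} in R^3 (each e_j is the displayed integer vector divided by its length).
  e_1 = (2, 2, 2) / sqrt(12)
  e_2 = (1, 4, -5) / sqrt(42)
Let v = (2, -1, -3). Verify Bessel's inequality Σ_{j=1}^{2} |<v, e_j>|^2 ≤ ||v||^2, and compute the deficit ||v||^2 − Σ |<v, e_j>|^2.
Σ |<v, e_j>|^2 = 75/14; ||v||^2 = 14; deficit = 121/14

Write each e_j = u_j / sqrt(<u_j, u_j>) where u_j is the displayed integer vector. Then <v, e_j> = <v, u_j> / sqrt(<u_j, u_j>), so |<v, e_j>|^2 = <v, u_j>^2 / <u_j, u_j>.
Coefficients: <v, e_1> = -4/sqrt(12), <v, e_2> = 13/sqrt(42).
Square and sum: Σ |<v, e_j>|^2 = 75/14.
Compute ||v||^2 = v·v = 14.
Deficit = 14 − 75/14 = 121/14 ≥ 0, confirming Bessel's inequality. (The deficit equals ||v − Σ <v,e_j> e_j||^2, the squared distance from v to span{e_j}.)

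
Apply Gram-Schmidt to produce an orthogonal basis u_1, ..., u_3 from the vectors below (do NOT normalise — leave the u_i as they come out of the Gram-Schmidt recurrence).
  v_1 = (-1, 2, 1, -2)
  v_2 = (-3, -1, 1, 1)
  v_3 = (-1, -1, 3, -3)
Orthogonal basis:
  u_1 = (-1, 2, 1, -2)
  u_2 = (-3, -1, 1, 1)
  u_3 = (4/5, -34/15, 28/15, -26/15)

Apply the Gram-Schmidt recurrence
  u_1 = v_1
  u_i = v_i − Σ_{j<i} ((v_i · u_j) / (u_j · u_j)) · u_j.

Step by step this gives:
  u_1 = (-1, 2, 1, -2)
  u_2 = (-3, -1, 1, 1)
  u_3 = (4/5, -34/15, 28/15, -26/15)

Orthogonality check:
  u_2 · u_1 = 0 (should be 0)
  u_3 · u_1 = 0 (should be 0)
  u_3 · u_2 = 0 (should be 0)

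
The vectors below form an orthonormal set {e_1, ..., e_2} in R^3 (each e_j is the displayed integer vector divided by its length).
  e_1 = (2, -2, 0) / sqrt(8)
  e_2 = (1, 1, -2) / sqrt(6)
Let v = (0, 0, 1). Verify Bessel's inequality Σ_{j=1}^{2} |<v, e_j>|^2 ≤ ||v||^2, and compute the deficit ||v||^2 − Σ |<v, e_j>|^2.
Σ |<v, e_j>|^2 = 2/3; ||v||^2 = 1; deficit = 1/3

Write each e_j = u_j / sqrt(<u_j, u_j>) where u_j is the displayed integer vector. Then <v, e_j> = <v, u_j> / sqrt(<u_j, u_j>), so |<v, e_j>|^2 = <v, u_j>^2 / <u_j, u_j>.
Coefficients: <v, e_1> = 0/sqrt(8), <v, e_2> = -2/sqrt(6).
Square and sum: Σ |<v, e_j>|^2 = 2/3.
Compute ||v||^2 = v·v = 1.
Deficit = 1 − 2/3 = 1/3 ≥ 0, confirming Bessel's inequality. (The deficit equals ||v − Σ <v,e_j> e_j||^2, the squared distance from v to span{e_j}.)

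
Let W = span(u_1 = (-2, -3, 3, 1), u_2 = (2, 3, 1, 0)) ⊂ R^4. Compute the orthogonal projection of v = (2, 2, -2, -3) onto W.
proj_W(v) = (60/37, 90/37, -94/37, -31/37)

Set up U = [u_1 | ... | u_2] ∈ R^(4×2). The projector onto W = col(U) is P = U (U^T U)^(-1) U^T.
Compute U^T U =
  [23, -10]
  [-10, 14],
and U^T v = (-19, 8).
Solve U^T U · c = U^T v for the coefficients: c = (-31/37, -1/37). The projection is proj_W(v) = U c.
Check: (v - proj_W(v)) · u_1 = 0  (should be 0).
Check: (v - proj_W(v)) · u_2 = 0  (should be 0).
Result: proj_W(v) = (60/37, 90/37, -94/37, -31/37).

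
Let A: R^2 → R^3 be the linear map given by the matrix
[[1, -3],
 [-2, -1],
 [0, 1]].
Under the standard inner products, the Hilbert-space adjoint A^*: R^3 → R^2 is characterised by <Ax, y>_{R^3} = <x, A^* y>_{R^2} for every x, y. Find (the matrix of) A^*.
A^* = A^T =
[[1, -2, 0],
 [-3, -1, 1]]

For real matrices with standard dot products, the defining identity <Ax, y> = <x, A^* y> gives (Ax)^T y = x^T (A^*) y, i.e. x^T A^T y = x^T (A^*) y. Since this holds for all x, y, we must have A^* = A^T. Therefore
A^* =
[[1, -2, 0],
 [-3, -1, 1]].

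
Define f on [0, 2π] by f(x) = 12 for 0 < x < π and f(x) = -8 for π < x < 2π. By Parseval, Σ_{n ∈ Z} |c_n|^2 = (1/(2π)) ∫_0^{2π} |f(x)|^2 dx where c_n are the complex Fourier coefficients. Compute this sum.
Σ |c_n|^2 = 104

Parseval equates the L^2 energy of f (normalised by 1/(2π)) with the ℓ^2 sum of its Fourier coefficients: (1/(2π)) ∫_0^{2π} |f|^2 = Σ |c_n|^2.
Compute the left side: (1/(2π)) [∫_0^π 12^2 dx + ∫_π^{2π} (-8)^2 dx] = (1/(2π)) · (144π + 64π) = (144 + 64)/2 = 104.
So Σ_{n ∈ Z} |c_n|^2 = 104.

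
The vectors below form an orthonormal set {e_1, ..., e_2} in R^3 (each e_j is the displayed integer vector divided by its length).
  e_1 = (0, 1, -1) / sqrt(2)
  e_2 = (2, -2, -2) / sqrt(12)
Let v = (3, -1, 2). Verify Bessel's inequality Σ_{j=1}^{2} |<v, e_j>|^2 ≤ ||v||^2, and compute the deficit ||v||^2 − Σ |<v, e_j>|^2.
Σ |<v, e_j>|^2 = 35/6; ||v||^2 = 14; deficit = 49/6

Write each e_j = u_j / sqrt(<u_j, u_j>) where u_j is the displayed integer vector. Then <v, e_j> = <v, u_j> / sqrt(<u_j, u_j>), so |<v, e_j>|^2 = <v, u_j>^2 / <u_j, u_j>.
Coefficients: <v, e_1> = -3/sqrt(2), <v, e_2> = 4/sqrt(12).
Square and sum: Σ |<v, e_j>|^2 = 35/6.
Compute ||v||^2 = v·v = 14.
Deficit = 14 − 35/6 = 49/6 ≥ 0, confirming Bessel's inequality. (The deficit equals ||v − Σ <v,e_j> e_j||^2, the squared distance from v to span{e_j}.)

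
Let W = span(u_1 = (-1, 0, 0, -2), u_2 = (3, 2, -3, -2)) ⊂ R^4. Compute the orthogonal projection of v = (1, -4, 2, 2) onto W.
proj_W(v) = (-95/129, -140/129, 70/43, 370/129)

Set up U = [u_1 | ... | u_2] ∈ R^(4×2). The projector onto W = col(U) is P = U (U^T U)^(-1) U^T.
Compute U^T U =
  [5, 1]
  [1, 26],
and U^T v = (-5, -15).
Solve U^T U · c = U^T v for the coefficients: c = (-115/129, -70/129). The projection is proj_W(v) = U c.
Check: (v - proj_W(v)) · u_1 = 0  (should be 0).
Check: (v - proj_W(v)) · u_2 = 0  (should be 0).
Result: proj_W(v) = (-95/129, -140/129, 70/43, 370/129).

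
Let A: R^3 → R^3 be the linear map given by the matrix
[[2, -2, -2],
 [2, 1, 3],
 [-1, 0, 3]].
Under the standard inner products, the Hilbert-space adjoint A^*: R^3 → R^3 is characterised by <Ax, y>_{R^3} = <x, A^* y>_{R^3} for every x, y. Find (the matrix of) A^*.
A^* = A^T =
[[2, 2, -1],
 [-2, 1, 0],
 [-2, 3, 3]]

For real matrices with standard dot products, the defining identity <Ax, y> = <x, A^* y> gives (Ax)^T y = x^T (A^*) y, i.e. x^T A^T y = x^T (A^*) y. Since this holds for all x, y, we must have A^* = A^T. Therefore
A^* =
[[2, 2, -1],
 [-2, 1, 0],
 [-2, 3, 3]].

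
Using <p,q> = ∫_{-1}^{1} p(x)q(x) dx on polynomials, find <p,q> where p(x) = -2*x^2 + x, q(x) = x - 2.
<p,q> = 10/3

Expand the product: p(x)·q(x) = -2*x^3 + 5*x^2 - 2*x.
∫_{-1}^{1} of each monomial x^k gives [2/(k+1) if k even, 0 if k odd]. Integrating term-by-term (or equivalently evaluating the antiderivative F(x) = -x^4/2 + 5*x^3/3 - x^2 at the endpoints):
  F(1) − F(−1) = 1/6 − (-19/6) = 10/3.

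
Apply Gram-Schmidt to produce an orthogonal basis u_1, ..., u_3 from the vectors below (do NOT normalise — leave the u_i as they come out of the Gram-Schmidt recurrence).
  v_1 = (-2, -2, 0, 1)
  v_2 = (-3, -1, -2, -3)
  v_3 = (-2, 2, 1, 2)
Orthogonal basis:
  u_1 = (-2, -2, 0, 1)
  u_2 = (-17/9, 1/9, -2, -32/9)
  u_3 = (-185/91, 225/91, 45/91, 80/91)

Apply the Gram-Schmidt recurrence
  u_1 = v_1
  u_i = v_i − Σ_{j<i} ((v_i · u_j) / (u_j · u_j)) · u_j.

Step by step this gives:
  u_1 = (-2, -2, 0, 1)
  u_2 = (-17/9, 1/9, -2, -32/9)
  u_3 = (-185/91, 225/91, 45/91, 80/91)

Orthogonality check:
  u_2 · u_1 = 0 (should be 0)
  u_3 · u_1 = 0 (should be 0)
  u_3 · u_2 = 0 (should be 0)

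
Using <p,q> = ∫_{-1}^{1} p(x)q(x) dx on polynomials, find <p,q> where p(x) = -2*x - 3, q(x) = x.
<p,q> = -4/3

Expand the product: p(x)·q(x) = -2*x^2 - 3*x.
∫_{-1}^{1} of each monomial x^k gives [2/(k+1) if k even, 0 if k odd]. Integrating term-by-term (or equivalently evaluating the antiderivative F(x) = -2*x^3/3 - 3*x^2/2 at the endpoints):
  F(1) − F(−1) = -13/6 − (-5/6) = -4/3.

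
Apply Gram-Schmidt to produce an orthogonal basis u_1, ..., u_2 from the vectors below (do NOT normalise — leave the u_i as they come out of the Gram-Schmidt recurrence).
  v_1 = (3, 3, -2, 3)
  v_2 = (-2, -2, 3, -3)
Orthogonal basis:
  u_1 = (3, 3, -2, 3)
  u_2 = (19/31, 19/31, 39/31, -12/31)

Apply the Gram-Schmidt recurrence
  u_1 = v_1
  u_i = v_i − Σ_{j<i} ((v_i · u_j) / (u_j · u_j)) · u_j.

Step by step this gives:
  u_1 = (3, 3, -2, 3)
  u_2 = (19/31, 19/31, 39/31, -12/31)

Orthogonality check:
  u_2 · u_1 = 0 (should be 0)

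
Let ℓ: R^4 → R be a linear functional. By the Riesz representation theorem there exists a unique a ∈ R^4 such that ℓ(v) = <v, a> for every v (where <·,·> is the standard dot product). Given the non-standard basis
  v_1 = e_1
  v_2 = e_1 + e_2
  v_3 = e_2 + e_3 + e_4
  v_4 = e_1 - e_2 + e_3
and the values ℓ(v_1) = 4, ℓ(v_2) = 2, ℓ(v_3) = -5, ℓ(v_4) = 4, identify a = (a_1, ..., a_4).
a = (4, -2, -2, -1)

Write a = (a_1, ..., a_4) in the standard basis. For each basis vector v_i, ℓ(v_i) = <v_i, a> is a linear equation in the a_j's. Collect the n equations into a matrix system V a = ℓ, where row i of V is v_i (expressed in the standard basis). Since V is invertible (lower-triangular with 1s on the diagonal, up to permutation), solve by back-substitution:
  V =
[[1, 0, 0, 0],
 [1, 1, 0, 0],
 [0, 1, 1, 1],
 [1, -1, 1, 0]]
  V a = (4, 2, -5, 4)
Solving gives a = (4, -2, -2, -1).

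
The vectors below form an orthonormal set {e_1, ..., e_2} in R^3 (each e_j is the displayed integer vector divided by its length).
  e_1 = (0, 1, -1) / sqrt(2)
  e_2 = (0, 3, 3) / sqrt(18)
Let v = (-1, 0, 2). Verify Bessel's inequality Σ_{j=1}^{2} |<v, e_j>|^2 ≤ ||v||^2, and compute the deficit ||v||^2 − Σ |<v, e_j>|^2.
Σ |<v, e_j>|^2 = 4; ||v||^2 = 5; deficit = 1

Write each e_j = u_j / sqrt(<u_j, u_j>) where u_j is the displayed integer vector. Then <v, e_j> = <v, u_j> / sqrt(<u_j, u_j>), so |<v, e_j>|^2 = <v, u_j>^2 / <u_j, u_j>.
Coefficients: <v, e_1> = -2/sqrt(2), <v, e_2> = 6/sqrt(18).
Square and sum: Σ |<v, e_j>|^2 = 4.
Compute ||v||^2 = v·v = 5.
Deficit = 5 − 4 = 1 ≥ 0, confirming Bessel's inequality. (The deficit equals ||v − Σ <v,e_j> e_j||^2, the squared distance from v to span{e_j}.)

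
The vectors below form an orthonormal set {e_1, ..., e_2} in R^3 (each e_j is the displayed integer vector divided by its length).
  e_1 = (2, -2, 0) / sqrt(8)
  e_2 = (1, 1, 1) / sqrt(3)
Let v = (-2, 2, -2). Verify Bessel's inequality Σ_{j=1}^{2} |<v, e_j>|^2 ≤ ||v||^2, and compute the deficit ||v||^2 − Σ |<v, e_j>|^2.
Σ |<v, e_j>|^2 = 28/3; ||v||^2 = 12; deficit = 8/3

Write each e_j = u_j / sqrt(<u_j, u_j>) where u_j is the displayed integer vector. Then <v, e_j> = <v, u_j> / sqrt(<u_j, u_j>), so |<v, e_j>|^2 = <v, u_j>^2 / <u_j, u_j>.
Coefficients: <v, e_1> = -8/sqrt(8), <v, e_2> = -2/sqrt(3).
Square and sum: Σ |<v, e_j>|^2 = 28/3.
Compute ||v||^2 = v·v = 12.
Deficit = 12 − 28/3 = 8/3 ≥ 0, confirming Bessel's inequality. (The deficit equals ||v − Σ <v,e_j> e_j||^2, the squared distance from v to span{e_j}.)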